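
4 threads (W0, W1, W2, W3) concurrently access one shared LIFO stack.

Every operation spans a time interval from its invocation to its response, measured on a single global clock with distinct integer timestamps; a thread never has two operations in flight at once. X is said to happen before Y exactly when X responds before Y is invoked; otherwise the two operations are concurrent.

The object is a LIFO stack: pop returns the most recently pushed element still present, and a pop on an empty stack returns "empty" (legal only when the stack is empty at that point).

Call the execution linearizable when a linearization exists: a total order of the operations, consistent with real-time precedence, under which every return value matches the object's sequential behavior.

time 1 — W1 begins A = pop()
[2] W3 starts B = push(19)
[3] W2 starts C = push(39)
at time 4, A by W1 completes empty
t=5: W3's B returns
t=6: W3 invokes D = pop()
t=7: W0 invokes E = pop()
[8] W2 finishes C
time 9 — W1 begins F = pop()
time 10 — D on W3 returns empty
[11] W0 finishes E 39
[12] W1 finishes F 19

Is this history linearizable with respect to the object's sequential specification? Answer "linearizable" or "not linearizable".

linearizable

witness order: A, B, C, E, F, D
1. A pop() → empty, leaving stack <>
2. B push(19), leaving stack <19>
3. C push(39), leaving stack <19,39>
4. E pop() → 39, leaving stack <19>
5. F pop() → 19, leaving stack <>
6. D pop() → empty, leaving stack <>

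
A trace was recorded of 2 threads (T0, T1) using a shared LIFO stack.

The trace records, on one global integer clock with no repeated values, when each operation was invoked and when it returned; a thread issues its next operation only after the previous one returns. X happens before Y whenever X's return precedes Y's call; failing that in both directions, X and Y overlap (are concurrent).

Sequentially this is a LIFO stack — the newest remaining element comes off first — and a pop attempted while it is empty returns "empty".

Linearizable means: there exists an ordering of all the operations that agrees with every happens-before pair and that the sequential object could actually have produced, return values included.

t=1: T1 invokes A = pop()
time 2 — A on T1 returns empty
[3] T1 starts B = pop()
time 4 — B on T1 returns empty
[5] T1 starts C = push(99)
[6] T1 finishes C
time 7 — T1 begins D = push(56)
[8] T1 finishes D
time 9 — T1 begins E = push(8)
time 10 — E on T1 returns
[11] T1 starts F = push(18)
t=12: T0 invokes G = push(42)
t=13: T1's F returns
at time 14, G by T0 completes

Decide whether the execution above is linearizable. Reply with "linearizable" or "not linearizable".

linearizable

a witness: A, B, C, D, E, F, G
after step 1 (A pop() → empty): stack <>
after step 2 (B pop() → empty): stack <>
after step 3 (C push(99)): stack <99>
after step 4 (D push(56)): stack <99,56>
after step 5 (E push(8)): stack <99,56,8>
after step 6 (F push(18)): stack <99,56,8,18>
after step 7 (G push(42)): stack <99,56,8,18,42>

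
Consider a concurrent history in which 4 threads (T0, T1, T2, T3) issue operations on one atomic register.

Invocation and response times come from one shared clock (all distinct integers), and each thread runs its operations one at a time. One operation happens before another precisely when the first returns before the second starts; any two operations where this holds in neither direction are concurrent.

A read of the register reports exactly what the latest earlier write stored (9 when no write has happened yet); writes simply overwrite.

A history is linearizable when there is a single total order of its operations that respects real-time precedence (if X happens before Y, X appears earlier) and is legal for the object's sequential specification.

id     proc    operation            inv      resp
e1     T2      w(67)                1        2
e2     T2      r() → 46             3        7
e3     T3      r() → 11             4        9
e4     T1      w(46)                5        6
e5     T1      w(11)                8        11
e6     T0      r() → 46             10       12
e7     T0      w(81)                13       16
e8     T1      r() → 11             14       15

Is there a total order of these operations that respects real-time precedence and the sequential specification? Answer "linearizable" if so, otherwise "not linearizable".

the violation lands at event 12, e6's response at time 12: events 1..11 linearize, events 1..12 do not
the 6 completed operations admit 14 real-time orders; each fails the atomic register replay
for example e1, e2, e3, e4, e5, e6 fails at step 2: e2 r() → 46 is not legal there
for example e1, e2, e3, e4, e6, e5 fails at step 2: e2 r() → 46 is not legal there

not linearizable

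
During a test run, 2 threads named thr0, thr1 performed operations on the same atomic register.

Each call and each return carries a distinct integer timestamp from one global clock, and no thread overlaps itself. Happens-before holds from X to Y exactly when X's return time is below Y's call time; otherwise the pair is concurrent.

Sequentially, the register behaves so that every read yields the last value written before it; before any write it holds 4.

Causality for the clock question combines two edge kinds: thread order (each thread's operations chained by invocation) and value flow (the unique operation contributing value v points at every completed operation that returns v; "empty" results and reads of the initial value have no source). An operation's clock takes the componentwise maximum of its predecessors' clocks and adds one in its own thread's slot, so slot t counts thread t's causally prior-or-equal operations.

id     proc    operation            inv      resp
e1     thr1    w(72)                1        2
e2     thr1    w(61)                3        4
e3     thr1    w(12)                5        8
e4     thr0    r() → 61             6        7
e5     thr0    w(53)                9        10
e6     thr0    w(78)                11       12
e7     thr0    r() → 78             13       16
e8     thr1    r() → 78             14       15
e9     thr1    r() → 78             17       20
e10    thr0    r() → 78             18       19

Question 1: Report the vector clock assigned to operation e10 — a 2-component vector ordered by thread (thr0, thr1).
Answer: (5, 2)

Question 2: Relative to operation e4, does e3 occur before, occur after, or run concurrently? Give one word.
Answer: concurrent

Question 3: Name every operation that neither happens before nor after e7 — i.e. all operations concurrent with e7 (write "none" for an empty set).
Answer: e8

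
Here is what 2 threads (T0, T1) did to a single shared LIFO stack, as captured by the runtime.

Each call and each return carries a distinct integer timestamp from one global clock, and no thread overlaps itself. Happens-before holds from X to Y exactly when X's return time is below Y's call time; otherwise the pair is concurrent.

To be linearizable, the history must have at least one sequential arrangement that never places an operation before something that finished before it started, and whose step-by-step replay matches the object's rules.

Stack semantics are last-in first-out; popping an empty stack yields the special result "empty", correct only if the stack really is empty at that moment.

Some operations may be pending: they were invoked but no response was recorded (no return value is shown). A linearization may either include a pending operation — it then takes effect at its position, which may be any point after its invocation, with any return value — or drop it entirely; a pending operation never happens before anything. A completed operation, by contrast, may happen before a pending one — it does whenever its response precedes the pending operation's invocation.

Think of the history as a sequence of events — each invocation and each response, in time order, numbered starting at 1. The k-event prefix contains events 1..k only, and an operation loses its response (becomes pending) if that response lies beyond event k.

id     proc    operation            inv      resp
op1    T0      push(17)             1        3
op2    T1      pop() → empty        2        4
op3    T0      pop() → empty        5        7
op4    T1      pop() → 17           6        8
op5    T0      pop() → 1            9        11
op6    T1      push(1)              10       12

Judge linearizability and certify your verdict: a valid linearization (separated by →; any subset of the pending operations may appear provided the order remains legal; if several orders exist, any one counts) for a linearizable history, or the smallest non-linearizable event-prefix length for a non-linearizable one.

linearizable — witness: op2 → op1 → op4 → op3 → op6 → op5

1. op2 pop() → empty, leaving stack <>
2. op1 push(17), leaving stack <17>
3. op4 pop() → 17, leaving stack <>
4. op3 pop() → empty, leaving stack <>
5. op6 push(1), leaving stack <1>
6. op5 pop() → 1, leaving stack <>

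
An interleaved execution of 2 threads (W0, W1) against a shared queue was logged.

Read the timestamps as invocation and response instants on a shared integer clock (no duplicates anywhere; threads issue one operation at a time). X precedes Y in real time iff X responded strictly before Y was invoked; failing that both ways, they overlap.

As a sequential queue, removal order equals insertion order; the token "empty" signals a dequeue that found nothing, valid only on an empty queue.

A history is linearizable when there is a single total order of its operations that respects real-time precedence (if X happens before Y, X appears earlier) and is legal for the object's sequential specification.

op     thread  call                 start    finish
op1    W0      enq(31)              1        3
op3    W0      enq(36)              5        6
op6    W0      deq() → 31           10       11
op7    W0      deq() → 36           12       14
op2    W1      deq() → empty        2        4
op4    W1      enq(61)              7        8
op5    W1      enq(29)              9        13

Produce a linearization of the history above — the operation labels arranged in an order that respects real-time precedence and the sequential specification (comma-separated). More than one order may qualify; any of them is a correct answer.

op2, op1, op3, op4, op5, op6, op7

1. op2 deq() → empty, leaving queue <>
2. op1 enq(31), leaving queue <31>
3. op3 enq(36), leaving queue <31,36>
4. op4 enq(61), leaving queue <31,36,61>
5. op5 enq(29), leaving queue <31,36,61,29>
6. op6 deq() → 31, leaving queue <36,61,29>
7. op7 deq() → 36, leaving queue <61,29>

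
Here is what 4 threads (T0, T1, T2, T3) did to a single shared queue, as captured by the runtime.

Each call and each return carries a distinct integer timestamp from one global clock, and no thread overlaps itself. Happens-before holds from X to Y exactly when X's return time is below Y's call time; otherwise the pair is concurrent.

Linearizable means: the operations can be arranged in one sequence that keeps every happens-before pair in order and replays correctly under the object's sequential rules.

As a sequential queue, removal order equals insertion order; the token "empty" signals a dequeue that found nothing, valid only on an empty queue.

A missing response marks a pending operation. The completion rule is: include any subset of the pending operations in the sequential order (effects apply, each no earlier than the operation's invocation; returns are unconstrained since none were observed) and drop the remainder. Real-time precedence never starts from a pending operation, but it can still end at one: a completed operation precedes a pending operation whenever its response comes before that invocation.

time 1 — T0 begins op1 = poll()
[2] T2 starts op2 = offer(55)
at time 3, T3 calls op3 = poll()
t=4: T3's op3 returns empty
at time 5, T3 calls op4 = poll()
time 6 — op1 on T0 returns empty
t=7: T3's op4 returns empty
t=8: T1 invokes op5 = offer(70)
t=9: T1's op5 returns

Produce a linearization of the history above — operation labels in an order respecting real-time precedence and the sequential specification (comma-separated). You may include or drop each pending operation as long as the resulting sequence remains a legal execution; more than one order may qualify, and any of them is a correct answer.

op1, op3, op4, op2, op5

after step 1 (op1 poll() → empty): queue <>
after step 2 (op3 poll() → empty): queue <>
after step 3 (op4 poll() → empty): queue <>
after step 4 (op2 offer(55) (pending, included)): queue <55>
after step 5 (op5 offer(70)): queue <55,70>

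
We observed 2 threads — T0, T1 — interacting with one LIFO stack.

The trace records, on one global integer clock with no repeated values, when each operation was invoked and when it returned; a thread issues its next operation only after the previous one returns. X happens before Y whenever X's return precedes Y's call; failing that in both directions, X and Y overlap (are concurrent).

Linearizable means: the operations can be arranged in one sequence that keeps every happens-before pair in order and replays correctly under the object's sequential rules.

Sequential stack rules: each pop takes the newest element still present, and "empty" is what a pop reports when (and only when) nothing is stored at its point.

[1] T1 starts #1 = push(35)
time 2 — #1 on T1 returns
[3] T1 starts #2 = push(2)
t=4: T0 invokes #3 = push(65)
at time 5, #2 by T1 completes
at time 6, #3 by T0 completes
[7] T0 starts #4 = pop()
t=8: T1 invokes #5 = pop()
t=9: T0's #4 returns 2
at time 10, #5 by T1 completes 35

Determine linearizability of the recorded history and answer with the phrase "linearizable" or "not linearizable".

through event 9 a valid linearization exists; event 10 (#5 responding at time 10) ends that
4 orders of the 5 completed LIFO stack ops respect real time; none is legal
e.g. #1, #2, #3, #4, #5: illegal at step 4, since #4 pop() → 2 cannot apply there
e.g. #1, #2, #3, #5, #4: illegal at step 4, since #5 pop() → 35 cannot apply there

not linearizable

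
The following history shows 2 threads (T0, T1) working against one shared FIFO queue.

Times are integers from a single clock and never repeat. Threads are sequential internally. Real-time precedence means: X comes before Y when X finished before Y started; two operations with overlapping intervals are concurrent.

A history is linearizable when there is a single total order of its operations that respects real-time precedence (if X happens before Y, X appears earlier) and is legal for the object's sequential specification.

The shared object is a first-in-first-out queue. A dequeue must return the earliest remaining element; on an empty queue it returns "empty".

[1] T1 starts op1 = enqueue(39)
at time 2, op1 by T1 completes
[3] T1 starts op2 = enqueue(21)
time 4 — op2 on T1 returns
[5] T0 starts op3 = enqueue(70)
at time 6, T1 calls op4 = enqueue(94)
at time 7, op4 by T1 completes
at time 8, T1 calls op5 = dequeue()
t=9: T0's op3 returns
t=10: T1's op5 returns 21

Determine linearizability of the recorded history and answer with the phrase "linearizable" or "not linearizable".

prefix check: 1..9 passes, 1..10 fails once op5's time-10 response joins
real-time-consistent orders of the 5 completed operations: 3 — all fail the FIFO queue replay
one such order, op1, op2, op3, op4, op5, breaks at step 5 where op5 dequeue() → 21 is illegal
one such order, op1, op2, op4, op3, op5, breaks at step 5 where op5 dequeue() → 21 is illegal

not linearizable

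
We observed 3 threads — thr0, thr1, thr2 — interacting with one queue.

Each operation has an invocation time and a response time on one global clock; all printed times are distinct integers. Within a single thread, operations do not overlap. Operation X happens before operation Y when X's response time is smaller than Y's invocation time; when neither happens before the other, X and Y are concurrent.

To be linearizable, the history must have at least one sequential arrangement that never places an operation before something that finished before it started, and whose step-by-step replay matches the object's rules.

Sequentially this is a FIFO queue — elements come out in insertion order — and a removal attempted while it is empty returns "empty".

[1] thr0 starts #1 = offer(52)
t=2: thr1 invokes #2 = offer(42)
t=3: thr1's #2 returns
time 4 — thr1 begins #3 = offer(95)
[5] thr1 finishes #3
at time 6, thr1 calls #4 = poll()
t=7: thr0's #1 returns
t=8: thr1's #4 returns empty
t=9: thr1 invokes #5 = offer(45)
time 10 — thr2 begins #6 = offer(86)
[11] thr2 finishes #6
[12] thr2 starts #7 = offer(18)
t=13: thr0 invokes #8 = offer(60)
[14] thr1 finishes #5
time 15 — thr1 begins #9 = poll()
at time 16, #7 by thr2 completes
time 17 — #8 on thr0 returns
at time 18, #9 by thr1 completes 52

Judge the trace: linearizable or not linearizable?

not linearizable

through event 7 a valid linearization exists; event 8 (#4 responding at time 8) ends that
4 completed operations, 4 real-time-consistent orders — every queue replay fails
take #1, #2, #3, #4: step 4 already fails, because #4 poll() → empty cannot occur there
take #2, #1, #3, #4: step 4 already fails, because #4 poll() → empty cannot occur there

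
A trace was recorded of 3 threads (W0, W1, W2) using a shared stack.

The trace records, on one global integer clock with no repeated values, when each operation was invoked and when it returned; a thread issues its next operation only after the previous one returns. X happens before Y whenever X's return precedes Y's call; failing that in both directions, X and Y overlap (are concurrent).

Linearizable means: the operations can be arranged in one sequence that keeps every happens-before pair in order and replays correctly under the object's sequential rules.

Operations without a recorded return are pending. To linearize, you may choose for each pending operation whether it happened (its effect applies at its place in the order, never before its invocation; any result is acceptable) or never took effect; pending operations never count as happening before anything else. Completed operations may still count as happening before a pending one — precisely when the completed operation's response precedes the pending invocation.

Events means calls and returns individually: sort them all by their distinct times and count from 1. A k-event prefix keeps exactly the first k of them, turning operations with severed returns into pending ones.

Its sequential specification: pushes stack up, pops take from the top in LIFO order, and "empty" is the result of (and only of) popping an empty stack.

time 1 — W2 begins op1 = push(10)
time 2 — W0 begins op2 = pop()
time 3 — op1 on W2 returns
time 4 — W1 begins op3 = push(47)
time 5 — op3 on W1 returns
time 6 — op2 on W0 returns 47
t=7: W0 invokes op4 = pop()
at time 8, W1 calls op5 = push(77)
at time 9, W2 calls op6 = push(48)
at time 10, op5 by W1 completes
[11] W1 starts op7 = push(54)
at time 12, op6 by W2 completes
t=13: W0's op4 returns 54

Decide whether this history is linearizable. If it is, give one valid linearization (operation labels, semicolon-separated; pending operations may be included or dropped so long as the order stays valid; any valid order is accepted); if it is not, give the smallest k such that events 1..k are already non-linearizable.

linearizable — witness: op1; op3; op2; op5; op6; op7; op4

after step 1 (op1 push(10)): stack <10>
after step 2 (op3 push(47)): stack <10,47>
after step 3 (op2 pop() → 47): stack <10>
after step 4 (op5 push(77)): stack <10,77>
after step 5 (op6 push(48)): stack <10,77,48>
after step 6 (op7 push(54) (pending, included)): stack <10,77,48,54>
after step 7 (op4 pop() → 54): stack <10,77,48>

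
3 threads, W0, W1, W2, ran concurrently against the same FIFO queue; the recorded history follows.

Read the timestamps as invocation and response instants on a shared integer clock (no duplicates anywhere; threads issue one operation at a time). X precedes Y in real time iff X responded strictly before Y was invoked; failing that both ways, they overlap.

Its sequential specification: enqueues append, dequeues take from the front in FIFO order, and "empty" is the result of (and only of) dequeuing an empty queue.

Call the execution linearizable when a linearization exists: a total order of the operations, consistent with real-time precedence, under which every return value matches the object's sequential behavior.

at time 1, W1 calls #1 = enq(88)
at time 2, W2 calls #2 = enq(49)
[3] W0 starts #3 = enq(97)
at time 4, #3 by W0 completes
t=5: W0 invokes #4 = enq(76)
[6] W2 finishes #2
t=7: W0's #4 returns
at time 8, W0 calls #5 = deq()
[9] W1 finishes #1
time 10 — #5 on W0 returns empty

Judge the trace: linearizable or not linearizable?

not linearizable

prefix check: 1..9 passes, 1..10 fails once #5's time-10 response joins
the 5 completed operations admit 15 real-time orders; each fails the FIFO queue replay
for example #1, #2, #3, #4, #5 fails at step 5: #5 deq() → empty is not legal there
for example #1, #3, #2, #4, #5 fails at step 5: #5 deq() → empty is not legal there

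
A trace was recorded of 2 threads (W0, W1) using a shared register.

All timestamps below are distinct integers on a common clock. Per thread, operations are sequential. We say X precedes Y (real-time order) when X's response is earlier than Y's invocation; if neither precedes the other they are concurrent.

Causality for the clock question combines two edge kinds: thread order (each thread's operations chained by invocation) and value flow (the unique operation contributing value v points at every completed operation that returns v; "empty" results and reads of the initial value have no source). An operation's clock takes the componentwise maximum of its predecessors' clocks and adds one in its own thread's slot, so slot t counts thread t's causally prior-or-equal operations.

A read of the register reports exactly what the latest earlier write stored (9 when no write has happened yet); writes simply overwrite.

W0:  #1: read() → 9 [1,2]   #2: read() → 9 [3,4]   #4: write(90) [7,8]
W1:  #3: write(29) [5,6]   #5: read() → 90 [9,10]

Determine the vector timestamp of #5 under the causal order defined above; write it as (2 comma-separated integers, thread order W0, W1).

(3, 2)

no predecessors for #3 (invoked 5): W1 increments from zero → (0, 1)
no predecessors for #1 (invoked 1): W0 increments from zero → (1, 0)
invoked at 3, #2 merges VC(#1)=(1, 0) and bumps W0's slot → (2, 0)
invoked at 7, #4 merges VC(#2)=(2, 0) and bumps W0's slot → (3, 0)
invoked at 9, #5 merges VC(#3)=(0, 1), VC(#4)=(3, 0) and bumps W1's slot → (3, 2)
target: VC(#5) = (3, 2)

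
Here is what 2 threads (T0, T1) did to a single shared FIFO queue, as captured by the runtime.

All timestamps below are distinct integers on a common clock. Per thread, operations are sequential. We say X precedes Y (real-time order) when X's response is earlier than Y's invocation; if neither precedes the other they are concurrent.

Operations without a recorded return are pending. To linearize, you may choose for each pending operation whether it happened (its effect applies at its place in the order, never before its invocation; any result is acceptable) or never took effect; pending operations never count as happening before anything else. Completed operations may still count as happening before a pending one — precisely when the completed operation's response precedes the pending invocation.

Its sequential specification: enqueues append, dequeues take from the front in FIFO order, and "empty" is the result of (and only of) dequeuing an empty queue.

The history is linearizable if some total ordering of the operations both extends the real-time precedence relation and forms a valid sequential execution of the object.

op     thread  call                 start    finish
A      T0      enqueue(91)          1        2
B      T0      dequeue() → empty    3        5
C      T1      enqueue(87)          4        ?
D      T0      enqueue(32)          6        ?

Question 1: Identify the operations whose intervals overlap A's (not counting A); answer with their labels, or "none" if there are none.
Answer: none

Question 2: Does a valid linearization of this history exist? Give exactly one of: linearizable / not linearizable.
cut after 4 events: linearizable; cut after 5 events (B responds, time 5): not linearizable
a single order respects real time; the 2 completed FIFO queue operations fail replay along it
completion choices over the 1 pending operation (C) were checked; none helps
e.g. A, B (pending dropped): illegal at step 2, since B dequeue() → empty cannot apply there

not linearizable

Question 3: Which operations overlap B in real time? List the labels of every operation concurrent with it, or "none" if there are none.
Answer: C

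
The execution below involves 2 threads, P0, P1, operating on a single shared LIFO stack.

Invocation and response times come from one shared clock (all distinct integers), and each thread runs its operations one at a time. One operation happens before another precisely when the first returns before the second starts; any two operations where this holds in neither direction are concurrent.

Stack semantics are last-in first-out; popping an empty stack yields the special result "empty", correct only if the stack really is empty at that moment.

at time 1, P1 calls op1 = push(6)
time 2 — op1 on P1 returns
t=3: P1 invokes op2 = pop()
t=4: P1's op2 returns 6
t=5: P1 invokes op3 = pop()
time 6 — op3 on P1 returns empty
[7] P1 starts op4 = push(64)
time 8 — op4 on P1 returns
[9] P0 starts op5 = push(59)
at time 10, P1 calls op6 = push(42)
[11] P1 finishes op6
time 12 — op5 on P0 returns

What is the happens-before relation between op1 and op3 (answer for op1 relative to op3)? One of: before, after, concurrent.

before

op1 spans [1,2], op3 spans [5,6]
resp(op1)=2 < inv(op3)=5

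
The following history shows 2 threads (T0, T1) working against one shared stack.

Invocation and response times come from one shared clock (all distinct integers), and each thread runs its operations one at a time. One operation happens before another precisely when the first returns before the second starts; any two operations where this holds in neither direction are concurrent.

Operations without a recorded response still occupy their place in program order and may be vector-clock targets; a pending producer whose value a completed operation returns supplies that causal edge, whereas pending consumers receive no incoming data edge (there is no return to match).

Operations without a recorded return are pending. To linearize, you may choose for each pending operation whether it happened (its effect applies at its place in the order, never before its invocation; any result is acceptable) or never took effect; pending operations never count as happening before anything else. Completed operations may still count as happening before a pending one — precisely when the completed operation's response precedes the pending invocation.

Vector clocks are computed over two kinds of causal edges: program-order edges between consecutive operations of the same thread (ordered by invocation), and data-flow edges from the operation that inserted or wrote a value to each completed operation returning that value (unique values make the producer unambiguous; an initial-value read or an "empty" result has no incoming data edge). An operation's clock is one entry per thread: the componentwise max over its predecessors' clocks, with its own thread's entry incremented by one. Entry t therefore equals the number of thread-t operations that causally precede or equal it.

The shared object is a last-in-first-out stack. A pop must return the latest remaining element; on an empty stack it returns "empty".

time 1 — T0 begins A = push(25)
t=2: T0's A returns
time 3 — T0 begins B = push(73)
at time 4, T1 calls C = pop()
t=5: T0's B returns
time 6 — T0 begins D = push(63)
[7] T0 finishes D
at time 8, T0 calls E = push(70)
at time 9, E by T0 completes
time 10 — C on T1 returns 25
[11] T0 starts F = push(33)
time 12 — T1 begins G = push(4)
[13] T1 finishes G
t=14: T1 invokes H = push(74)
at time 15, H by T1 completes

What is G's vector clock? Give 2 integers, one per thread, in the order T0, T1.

no predecessors for A (invoked 1): T0 increments from zero → (1, 0)
C, invoked 4, takes VC(A)=(1, 0) under max, adds 1 for T1 → (1, 1)
B, invoked 3, takes VC(A)=(1, 0) under max, adds 1 for T0 → (2, 0)
G, invoked 12, takes VC(C)=(1, 1) under max, adds 1 for T1 → (1, 2)
D, invoked 6, takes VC(B)=(2, 0) under max, adds 1 for T0 → (3, 0)
H, invoked 14, takes VC(G)=(1, 2) under max, adds 1 for T1 → (1, 3)
E, invoked 8, takes VC(D)=(3, 0) under max, adds 1 for T0 → (4, 0)
F, invoked 11, takes VC(E)=(4, 0) under max, adds 1 for T0 → (5, 0)
target: VC(G) = (1, 2)

(1, 2)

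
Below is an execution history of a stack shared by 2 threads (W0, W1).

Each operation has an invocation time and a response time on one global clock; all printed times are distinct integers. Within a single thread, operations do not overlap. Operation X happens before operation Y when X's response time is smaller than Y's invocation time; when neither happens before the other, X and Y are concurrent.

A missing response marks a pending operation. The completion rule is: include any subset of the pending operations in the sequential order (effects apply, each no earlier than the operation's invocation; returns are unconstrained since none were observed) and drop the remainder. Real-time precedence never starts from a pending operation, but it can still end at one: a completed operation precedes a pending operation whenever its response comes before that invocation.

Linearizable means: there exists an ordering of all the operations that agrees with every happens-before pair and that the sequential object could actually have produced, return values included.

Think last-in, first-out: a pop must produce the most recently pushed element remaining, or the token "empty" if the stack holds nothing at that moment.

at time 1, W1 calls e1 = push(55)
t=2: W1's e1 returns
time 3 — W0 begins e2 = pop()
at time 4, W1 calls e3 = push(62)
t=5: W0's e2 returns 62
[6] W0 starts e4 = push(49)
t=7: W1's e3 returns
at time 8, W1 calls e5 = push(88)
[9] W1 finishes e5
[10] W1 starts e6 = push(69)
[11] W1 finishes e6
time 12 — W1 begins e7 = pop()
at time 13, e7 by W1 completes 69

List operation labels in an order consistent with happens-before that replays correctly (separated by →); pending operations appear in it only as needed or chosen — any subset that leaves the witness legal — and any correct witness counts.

e1 → e3 → e2 → e4 → e5 → e6 → e7

1. e1 push(55), leaving stack <55>
2. e3 push(62), leaving stack <55,62>
3. e2 pop() → 62, leaving stack <55>
4. e4 push(49) (pending, included), leaving stack <55,49>
5. e5 push(88), leaving stack <55,49,88>
6. e6 push(69), leaving stack <55,49,88,69>
7. e7 pop() → 69, leaving stack <55,49,88>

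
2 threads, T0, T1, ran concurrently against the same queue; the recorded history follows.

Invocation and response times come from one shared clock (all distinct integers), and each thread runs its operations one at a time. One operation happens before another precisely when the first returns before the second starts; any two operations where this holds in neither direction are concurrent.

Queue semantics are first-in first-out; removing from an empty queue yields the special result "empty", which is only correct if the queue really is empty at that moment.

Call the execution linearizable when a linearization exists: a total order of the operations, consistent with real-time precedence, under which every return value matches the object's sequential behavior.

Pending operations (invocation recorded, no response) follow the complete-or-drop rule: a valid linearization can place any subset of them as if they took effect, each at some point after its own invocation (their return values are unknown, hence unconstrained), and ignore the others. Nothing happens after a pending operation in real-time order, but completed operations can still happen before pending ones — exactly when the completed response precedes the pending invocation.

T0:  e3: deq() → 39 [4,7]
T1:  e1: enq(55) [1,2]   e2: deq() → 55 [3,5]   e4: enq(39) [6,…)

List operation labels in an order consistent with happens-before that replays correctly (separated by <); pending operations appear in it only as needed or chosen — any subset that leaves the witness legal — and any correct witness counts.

step 1: e1 enq(55) — queue <55>
step 2: e2 deq() → 55 — queue <>
step 3: e4 enq(39) (pending, included) — queue <39>
step 4: e3 deq() → 39 — queue <>

e1 < e2 < e4 < e3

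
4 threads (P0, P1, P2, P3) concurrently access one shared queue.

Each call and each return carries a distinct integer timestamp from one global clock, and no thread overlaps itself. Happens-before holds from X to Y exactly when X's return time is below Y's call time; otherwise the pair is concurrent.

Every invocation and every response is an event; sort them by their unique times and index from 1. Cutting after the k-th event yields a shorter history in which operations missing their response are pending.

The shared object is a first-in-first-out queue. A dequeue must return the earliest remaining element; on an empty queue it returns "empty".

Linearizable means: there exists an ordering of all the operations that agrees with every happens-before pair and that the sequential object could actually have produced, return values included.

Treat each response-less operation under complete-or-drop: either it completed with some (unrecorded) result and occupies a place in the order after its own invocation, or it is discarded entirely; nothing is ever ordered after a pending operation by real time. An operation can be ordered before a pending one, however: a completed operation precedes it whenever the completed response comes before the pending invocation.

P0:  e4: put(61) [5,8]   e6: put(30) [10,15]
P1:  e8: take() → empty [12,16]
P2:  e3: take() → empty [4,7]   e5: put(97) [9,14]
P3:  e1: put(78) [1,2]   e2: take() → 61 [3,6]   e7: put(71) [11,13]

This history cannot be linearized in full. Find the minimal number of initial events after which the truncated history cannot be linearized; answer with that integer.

events 1..6 are linearizable; a witness order is e1, e3, e4, e2:
after step 1 (e1 put(78)): queue <78>
after step 2 (e3 take() (pending, included)): queue <>
after step 3 (e4 put(61) (pending, included)): queue <61>
after step 4 (e2 take() → 61): queue <>
with event 7 included (e3 responding at time 7), all real-time-consistent orders fail
include/drop combinations of the 1 pending operation (e4) were all tried; none helps
e.g. e1, e2, e3 (pending dropped): illegal at step 2, since e2 take() → 61 cannot apply there
e.g. e1, e3, e2 (pending dropped): illegal at step 2, since e3 take() → empty cannot apply there

7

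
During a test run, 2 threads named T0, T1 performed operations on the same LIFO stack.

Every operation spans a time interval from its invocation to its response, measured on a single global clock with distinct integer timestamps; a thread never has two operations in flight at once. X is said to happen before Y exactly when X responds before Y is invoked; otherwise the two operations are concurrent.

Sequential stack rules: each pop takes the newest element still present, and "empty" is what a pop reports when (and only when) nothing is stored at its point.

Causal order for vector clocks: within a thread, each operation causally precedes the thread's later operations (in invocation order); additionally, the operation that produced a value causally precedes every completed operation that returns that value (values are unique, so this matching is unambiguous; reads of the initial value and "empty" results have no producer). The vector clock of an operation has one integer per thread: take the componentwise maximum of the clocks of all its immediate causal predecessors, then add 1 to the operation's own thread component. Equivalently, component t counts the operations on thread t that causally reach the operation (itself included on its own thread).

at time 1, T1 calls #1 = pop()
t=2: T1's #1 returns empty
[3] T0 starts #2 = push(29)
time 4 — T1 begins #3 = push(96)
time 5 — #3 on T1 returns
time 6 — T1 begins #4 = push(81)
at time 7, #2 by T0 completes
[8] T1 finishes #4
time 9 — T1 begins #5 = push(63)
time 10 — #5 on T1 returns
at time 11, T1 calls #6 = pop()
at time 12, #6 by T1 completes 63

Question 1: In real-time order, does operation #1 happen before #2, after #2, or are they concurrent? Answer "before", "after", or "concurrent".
Answer: before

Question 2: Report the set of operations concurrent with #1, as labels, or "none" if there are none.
Answer: none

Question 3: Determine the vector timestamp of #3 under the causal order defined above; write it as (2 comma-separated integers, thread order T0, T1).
Answer: (0, 2)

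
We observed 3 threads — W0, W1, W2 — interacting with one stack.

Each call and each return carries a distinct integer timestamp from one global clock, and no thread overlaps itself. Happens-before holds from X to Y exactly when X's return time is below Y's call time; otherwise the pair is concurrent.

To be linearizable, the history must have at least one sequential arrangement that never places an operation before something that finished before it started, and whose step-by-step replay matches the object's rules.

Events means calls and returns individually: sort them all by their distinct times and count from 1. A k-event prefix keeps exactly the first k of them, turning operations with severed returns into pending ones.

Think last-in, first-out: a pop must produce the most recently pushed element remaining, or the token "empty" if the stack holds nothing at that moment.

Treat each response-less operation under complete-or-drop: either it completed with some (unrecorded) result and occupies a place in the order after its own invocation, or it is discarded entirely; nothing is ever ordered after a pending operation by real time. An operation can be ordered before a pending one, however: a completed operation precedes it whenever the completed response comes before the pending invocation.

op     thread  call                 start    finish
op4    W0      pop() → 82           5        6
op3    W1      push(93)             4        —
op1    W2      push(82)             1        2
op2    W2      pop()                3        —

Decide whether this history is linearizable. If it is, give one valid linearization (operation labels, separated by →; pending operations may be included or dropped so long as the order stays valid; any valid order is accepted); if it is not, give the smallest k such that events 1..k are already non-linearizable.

step 1: op1 push(82) — stack <82>
step 2: op3 push(93) (pending, included) — stack <82,93>
step 3: op2 pop() (pending, included) — stack <82>
step 4: op4 pop() → 82 — stack <>

linearizable — witness: op1 → op3 → op2 → op4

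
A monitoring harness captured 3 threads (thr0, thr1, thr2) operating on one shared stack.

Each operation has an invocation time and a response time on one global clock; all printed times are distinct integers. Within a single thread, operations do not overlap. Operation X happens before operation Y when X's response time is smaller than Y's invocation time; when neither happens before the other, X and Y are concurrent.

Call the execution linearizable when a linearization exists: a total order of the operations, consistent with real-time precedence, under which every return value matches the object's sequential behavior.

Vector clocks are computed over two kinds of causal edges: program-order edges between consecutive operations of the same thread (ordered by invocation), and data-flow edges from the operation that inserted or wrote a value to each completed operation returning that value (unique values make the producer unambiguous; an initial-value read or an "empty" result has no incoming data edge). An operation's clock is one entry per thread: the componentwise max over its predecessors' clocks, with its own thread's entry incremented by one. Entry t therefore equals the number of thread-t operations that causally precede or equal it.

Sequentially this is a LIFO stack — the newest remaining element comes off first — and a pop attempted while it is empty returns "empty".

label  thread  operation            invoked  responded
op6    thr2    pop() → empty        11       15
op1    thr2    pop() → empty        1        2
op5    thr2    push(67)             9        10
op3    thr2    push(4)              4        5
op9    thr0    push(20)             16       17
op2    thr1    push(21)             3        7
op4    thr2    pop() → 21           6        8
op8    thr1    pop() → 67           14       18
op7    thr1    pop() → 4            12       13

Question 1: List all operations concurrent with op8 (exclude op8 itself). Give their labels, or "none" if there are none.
op6, op9

overlap test against op8 [14,18]: concurrent iff the interval meets 14..18
op1 [1,2]: before
op2 [3,7]: before
op3 [4,5]: before
op4 [6,8]: before
op5 [9,10]: before
op6 [11,15]: concurrent
op7 [12,13]: before
op9 [16,17]: concurrent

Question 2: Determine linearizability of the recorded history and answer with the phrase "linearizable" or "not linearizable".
not linearizable

events 1..14 are fine; event 15 — the response of op6 at time 15 — makes the prefix non-linearizable
no legal order exists: 6 real-time-consistent candidates over 7 completed stack operations, all rejected
no escape via the 1 pending operation (op8): every completion choice fails
one such order, op1, op2, op3, op4, op5, op6, op7 (pending dropped), breaks at step 4 where op4 pop() → 21 is illegal
one such order, op1, op2, op3, op4, op5, op7, op6 (pending dropped), breaks at step 4 where op4 pop() → 21 is illegal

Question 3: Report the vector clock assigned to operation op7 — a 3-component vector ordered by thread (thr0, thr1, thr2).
(0, 2, 2)

op1, invoked 1, has no incoming edges; only thr2's bump applies → (0, 0, 1)
op2, invoked 3, has no incoming edges; only thr1's bump applies → (0, 1, 0)
op9, invoked 16, has no incoming edges; only thr0's bump applies → (1, 0, 0)
invoked at 4, op3 merges VC(op1)=(0, 0, 1) and bumps thr2's slot → (0, 0, 2)
invoked at 6, op4 merges VC(op2)=(0, 1, 0), VC(op3)=(0, 0, 2) and bumps thr2's slot → (0, 1, 3)
invoked at 12, op7 merges VC(op2)=(0, 1, 0), VC(op3)=(0, 0, 2) and bumps thr1's slot → (0, 2, 2)
invoked at 9, op5 merges VC(op4)=(0, 1, 3) and bumps thr2's slot → (0, 1, 4)
invoked at 11, op6 merges VC(op5)=(0, 1, 4) and bumps thr2's slot → (0, 1, 5)
invoked at 14, op8 merges VC(op5)=(0, 1, 4), VC(op7)=(0, 2, 2) and bumps thr1's slot → (0, 3, 4)
target: VC(op7) = (0, 2, 2)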